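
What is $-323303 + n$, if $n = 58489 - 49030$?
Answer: $-313844$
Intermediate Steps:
$n = 9459$
$-323303 + n = -323303 + 9459 = -313844$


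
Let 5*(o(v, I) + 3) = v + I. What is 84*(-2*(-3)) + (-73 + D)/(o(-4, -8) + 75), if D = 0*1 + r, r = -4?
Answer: 175007/348 ≈ 502.89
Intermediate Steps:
o(v, I) = -3 + I/5 + v/5 (o(v, I) = -3 + (v + I)/5 = -3 + (I + v)/5 = -3 + (I/5 + v/5) = -3 + I/5 + v/5)
D = -4 (D = 0*1 - 4 = 0 - 4 = -4)
84*(-2*(-3)) + (-73 + D)/(o(-4, -8) + 75) = 84*(-2*(-3)) + (-73 - 4)/((-3 + (1/5)*(-8) + (1/5)*(-4)) + 75) = 84*6 - 77/((-3 - 8/5 - 4/5) + 75) = 504 - 77/(-27/5 + 75) = 504 - 77/348/5 = 504 - 77*5/348 = 504 - 385/348 = 175007/348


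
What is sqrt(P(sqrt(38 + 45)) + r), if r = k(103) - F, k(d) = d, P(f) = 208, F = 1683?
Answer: 14*I*sqrt(7) ≈ 37.041*I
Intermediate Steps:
r = -1580 (r = 103 - 1*1683 = 103 - 1683 = -1580)
sqrt(P(sqrt(38 + 45)) + r) = sqrt(208 - 1580) = sqrt(-1372) = 14*I*sqrt(7)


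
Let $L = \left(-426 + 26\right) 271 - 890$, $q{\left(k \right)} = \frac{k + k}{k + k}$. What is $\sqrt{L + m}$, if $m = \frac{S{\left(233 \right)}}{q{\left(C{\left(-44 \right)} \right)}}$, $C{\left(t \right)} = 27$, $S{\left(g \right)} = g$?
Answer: $i \sqrt{109057} \approx 330.24 i$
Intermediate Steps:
$q{\left(k \right)} = 1$ ($q{\left(k \right)} = \frac{2 k}{2 k} = 2 k \frac{1}{2 k} = 1$)
$L = -109290$ ($L = \left(-400\right) 271 - 890 = -108400 - 890 = -109290$)
$m = 233$ ($m = \frac{233}{1} = 233 \cdot 1 = 233$)
$\sqrt{L + m} = \sqrt{-109290 + 233} = \sqrt{-109057} = i \sqrt{109057}$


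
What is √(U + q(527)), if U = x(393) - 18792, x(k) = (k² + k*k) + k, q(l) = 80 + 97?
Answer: 2*√72669 ≈ 539.14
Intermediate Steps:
q(l) = 177
x(k) = k + 2*k² (x(k) = (k² + k²) + k = 2*k² + k = k + 2*k²)
U = 290499 (U = 393*(1 + 2*393) - 18792 = 393*(1 + 786) - 18792 = 393*787 - 18792 = 309291 - 18792 = 290499)
√(U + q(527)) = √(290499 + 177) = √290676 = 2*√72669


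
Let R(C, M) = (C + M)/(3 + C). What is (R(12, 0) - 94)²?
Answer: 217156/25 ≈ 8686.2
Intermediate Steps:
R(C, M) = (C + M)/(3 + C)
(R(12, 0) - 94)² = ((12 + 0)/(3 + 12) - 94)² = (12/15 - 94)² = ((1/15)*12 - 94)² = (⅘ - 94)² = (-466/5)² = 217156/25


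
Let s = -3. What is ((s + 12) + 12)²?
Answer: 441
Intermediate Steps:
((s + 12) + 12)² = ((-3 + 12) + 12)² = (9 + 12)² = 21² = 441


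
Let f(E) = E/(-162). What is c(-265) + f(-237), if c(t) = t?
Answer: -14231/54 ≈ -263.54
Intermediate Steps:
f(E) = -E/162 (f(E) = E*(-1/162) = -E/162)
c(-265) + f(-237) = -265 - 1/162*(-237) = -265 + 79/54 = -14231/54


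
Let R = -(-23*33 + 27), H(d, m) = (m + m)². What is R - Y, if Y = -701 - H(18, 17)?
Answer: 2589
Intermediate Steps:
H(d, m) = 4*m² (H(d, m) = (2*m)² = 4*m²)
Y = -1857 (Y = -701 - 4*17² = -701 - 4*289 = -701 - 1*1156 = -701 - 1156 = -1857)
R = 732 (R = -(-759 + 27) = -1*(-732) = 732)
R - Y = 732 - 1*(-1857) = 732 + 1857 = 2589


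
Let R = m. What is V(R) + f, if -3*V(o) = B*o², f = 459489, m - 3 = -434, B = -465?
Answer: 29252444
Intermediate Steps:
m = -431 (m = 3 - 434 = -431)
R = -431
V(o) = 155*o² (V(o) = -(-155)*o² = 155*o²)
V(R) + f = 155*(-431)² + 459489 = 155*185761 + 459489 = 28792955 + 459489 = 29252444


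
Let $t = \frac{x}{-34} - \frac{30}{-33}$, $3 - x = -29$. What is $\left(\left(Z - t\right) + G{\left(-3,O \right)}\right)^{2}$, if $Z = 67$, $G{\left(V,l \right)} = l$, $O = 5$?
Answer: $\frac{181440900}{34969} \approx 5188.6$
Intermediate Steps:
$x = 32$ ($x = 3 - -29 = 3 + 29 = 32$)
$t = - \frac{6}{187}$ ($t = \frac{32}{-34} - \frac{30}{-33} = 32 \left(- \frac{1}{34}\right) - - \frac{10}{11} = - \frac{16}{17} + \frac{10}{11} = - \frac{6}{187} \approx -0.032086$)
$\left(\left(Z - t\right) + G{\left(-3,O \right)}\right)^{2} = \left(\left(67 - - \frac{6}{187}\right) + 5\right)^{2} = \left(\left(67 + \frac{6}{187}\right) + 5\right)^{2} = \left(\frac{12535}{187} + 5\right)^{2} = \left(\frac{13470}{187}\right)^{2} = \frac{181440900}{34969}$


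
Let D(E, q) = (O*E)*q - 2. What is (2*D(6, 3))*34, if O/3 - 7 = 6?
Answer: 47600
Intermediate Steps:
O = 39 (O = 21 + 3*6 = 21 + 18 = 39)
D(E, q) = -2 + 39*E*q (D(E, q) = (39*E)*q - 2 = 39*E*q - 2 = -2 + 39*E*q)
(2*D(6, 3))*34 = (2*(-2 + 39*6*3))*34 = (2*(-2 + 702))*34 = (2*700)*34 = 1400*34 = 47600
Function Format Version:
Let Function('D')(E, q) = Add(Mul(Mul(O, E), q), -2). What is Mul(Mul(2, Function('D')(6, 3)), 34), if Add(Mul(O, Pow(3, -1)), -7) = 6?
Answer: 47600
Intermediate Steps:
O = 39 (O = Add(21, Mul(3, 6)) = Add(21, 18) = 39)
Function('D')(E, q) = Add(-2, Mul(39, E, q)) (Function('D')(E, q) = Add(Mul(Mul(39, E), q), -2) = Add(Mul(39, E, q), -2) = Add(-2, Mul(39, E, q)))
Mul(Mul(2, Function('D')(6, 3)), 34) = Mul(Mul(2, Add(-2, Mul(39, 6, 3))), 34) = Mul(Mul(2, Add(-2, 702)), 34) = Mul(Mul(2, 700), 34) = Mul(1400, 34) = 47600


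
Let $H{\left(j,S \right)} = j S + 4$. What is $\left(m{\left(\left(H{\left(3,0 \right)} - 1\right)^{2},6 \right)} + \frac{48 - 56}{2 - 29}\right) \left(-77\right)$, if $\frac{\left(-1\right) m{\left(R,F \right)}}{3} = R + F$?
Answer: $\frac{92939}{27} \approx 3442.2$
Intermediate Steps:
$H{\left(j,S \right)} = 4 + S j$ ($H{\left(j,S \right)} = S j + 4 = 4 + S j$)
$m{\left(R,F \right)} = - 3 F - 3 R$ ($m{\left(R,F \right)} = - 3 \left(R + F\right) = - 3 \left(F + R\right) = - 3 F - 3 R$)
$\left(m{\left(\left(H{\left(3,0 \right)} - 1\right)^{2},6 \right)} + \frac{48 - 56}{2 - 29}\right) \left(-77\right) = \left(\left(\left(-3\right) 6 - 3 \left(\left(4 + 0 \cdot 3\right) - 1\right)^{2}\right) + \frac{48 - 56}{2 - 29}\right) \left(-77\right) = \left(\left(-18 - 3 \left(\left(4 + 0\right) - 1\right)^{2}\right) - \frac{8}{-27}\right) \left(-77\right) = \left(\left(-18 - 3 \left(4 - 1\right)^{2}\right) - - \frac{8}{27}\right) \left(-77\right) = \left(\left(-18 - 3 \cdot 3^{2}\right) + \frac{8}{27}\right) \left(-77\right) = \left(\left(-18 - 27\right) + \frac{8}{27}\right) \left(-77\right) = \left(-45 + \frac{8}{27}\right) \left(-77\right) = \left(- \frac{1207}{27}\right) \left(-77\right) = \frac{92939}{27}$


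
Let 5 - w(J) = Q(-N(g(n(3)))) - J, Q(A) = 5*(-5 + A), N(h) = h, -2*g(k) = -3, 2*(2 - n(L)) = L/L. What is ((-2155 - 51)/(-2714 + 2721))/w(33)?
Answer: -4412/987 ≈ -4.4701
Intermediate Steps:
n(L) = 3/2 (n(L) = 2 - L/(2*L) = 2 - 1/2*1 = 2 - 1/2 = 3/2)
g(k) = 3/2 (g(k) = -1/2*(-3) = 3/2)
Q(A) = -25 + 5*A
w(J) = 75/2 + J (w(J) = 5 - ((-25 + 5*(-1*3/2)) - J) = 5 - ((-25 + 5*(-3/2)) - J) = 5 - ((-25 - 15/2) - J) = 5 - (-65/2 - J) = 5 + (65/2 + J) = 75/2 + J)
((-2155 - 51)/(-2714 + 2721))/w(33) = ((-2155 - 51)/(-2714 + 2721))/(75/2 + 33) = (-2206/7)/(141/2) = -2206*1/7*(2/141) = -2206/7*2/141 = -4412/987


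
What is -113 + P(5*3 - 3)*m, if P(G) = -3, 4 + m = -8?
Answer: -77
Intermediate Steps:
m = -12 (m = -4 - 8 = -12)
-113 + P(5*3 - 3)*m = -113 - 3*(-12) = -113 + 36 = -77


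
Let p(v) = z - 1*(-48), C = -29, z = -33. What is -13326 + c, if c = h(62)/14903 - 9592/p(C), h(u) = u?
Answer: -3121909316/223545 ≈ -13965.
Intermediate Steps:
p(v) = 15 (p(v) = -33 - 1*(-48) = -33 + 48 = 15)
c = -142948646/223545 (c = 62/14903 - 9592/15 = -142948646/223545 ≈ -639.46)
-13326 + c = -13326 - 142948646/223545 = -3121909316/223545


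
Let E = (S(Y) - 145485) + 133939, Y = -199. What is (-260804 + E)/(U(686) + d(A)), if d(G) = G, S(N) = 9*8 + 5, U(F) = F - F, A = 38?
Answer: -272273/38 ≈ -7165.1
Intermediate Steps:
U(F) = 0
S(N) = 77 (S(N) = 72 + 5 = 77)
E = -11469 (E = (77 - 145485) + 133939 = -145408 + 133939 = -11469)
(-260804 + E)/(U(686) + d(A)) = (-260804 - 11469)/(0 + 38) = -272273/38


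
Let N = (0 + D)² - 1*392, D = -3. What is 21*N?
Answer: -8043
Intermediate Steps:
N = -383 (N = (0 - 3)² - 1*392 = (-3)² - 392 = 9 - 392 = -383)
21*N = 21*(-383) = -8043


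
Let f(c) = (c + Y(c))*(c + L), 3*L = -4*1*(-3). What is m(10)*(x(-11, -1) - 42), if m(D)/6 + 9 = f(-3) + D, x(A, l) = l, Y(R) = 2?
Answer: 0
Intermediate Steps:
L = 4 (L = (-4*1*(-3))/3 = (-4*(-3))/3 = (⅓)*12 = 4)
f(c) = (2 + c)*(4 + c) (f(c) = (c + 2)*(c + 4) = (2 + c)*(4 + c))
m(D) = -60 + 6*D (m(D) = -54 + 6*((8 + (-3)² + 6*(-3)) + D) = -54 + 6*((8 + 9 - 18) + D) = -54 + 6*(-1 + D) = -54 + (-6 + 6*D) = -60 + 6*D)
m(10)*(x(-11, -1) - 42) = (-60 + 6*10)*(-1 - 42) = (-60 + 60)*(-43) = 0*(-43) = 0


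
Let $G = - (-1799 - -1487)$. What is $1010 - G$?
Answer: $698$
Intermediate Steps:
$G = 312$ ($G = - (-1799 + 1487) = \left(-1\right) \left(-312\right) = 312$)
$1010 - G = 1010 - 312 = 698$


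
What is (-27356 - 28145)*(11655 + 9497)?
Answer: -1173957152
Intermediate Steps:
(-27356 - 28145)*(11655 + 9497) = -55501*21152 = -1173957152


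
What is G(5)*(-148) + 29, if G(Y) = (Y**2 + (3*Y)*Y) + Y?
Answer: -15511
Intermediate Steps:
G(Y) = Y + 4*Y**2 (G(Y) = (Y**2 + 3*Y**2) + Y = 4*Y**2 + Y = Y + 4*Y**2)
G(5)*(-148) + 29 = (5*(1 + 4*5))*(-148) + 29 = (5*(1 + 20))*(-148) + 29 = (5*21)*(-148) + 29 = 105*(-148) + 29 = -15540 + 29 = -15511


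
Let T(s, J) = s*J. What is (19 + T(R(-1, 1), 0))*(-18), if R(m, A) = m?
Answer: -342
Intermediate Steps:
T(s, J) = J*s
(19 + T(R(-1, 1), 0))*(-18) = (19 + 0*(-1))*(-18) = (19 + 0)*(-18) = 19*(-18) = -342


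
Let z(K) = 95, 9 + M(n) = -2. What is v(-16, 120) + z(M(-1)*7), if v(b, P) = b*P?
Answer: -1825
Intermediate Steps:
M(n) = -11 (M(n) = -9 - 2 = -11)
v(b, P) = P*b
v(-16, 120) + z(M(-1)*7) = 120*(-16) + 95 = -1920 + 95 = -1825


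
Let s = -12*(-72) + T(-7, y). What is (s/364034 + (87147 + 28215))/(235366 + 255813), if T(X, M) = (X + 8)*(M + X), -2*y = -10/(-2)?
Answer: 83991382325/357611712172 ≈ 0.23487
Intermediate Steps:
y = -5/2 (y = -(-5)/(-2) = -(-5)*(-1)/2 = -½*5 = -5/2 ≈ -2.5000)
T(X, M) = (8 + X)*(M + X)
s = 1709/2 (s = -12*(-72) + ((-7)² + 8*(-5/2) + 8*(-7) - 5/2*(-7)) = 864 + (49 - 20 - 56 + 35/2) = 864 - 19/2 = 1709/2 ≈ 854.50)
(s/364034 + (87147 + 28215))/(235366 + 255813) = ((1709/2)/364034 + (87147 + 28215))/(235366 + 255813) = ((1709/2)*(1/364034) + 115362)/491179 = (1709/728068 + 115362)*(1/491179) = (83991382325/728068)*(1/491179) = 83991382325/357611712172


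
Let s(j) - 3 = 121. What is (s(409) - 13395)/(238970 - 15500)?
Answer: -13271/223470 ≈ -0.059386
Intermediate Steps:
s(j) = 124 (s(j) = 3 + 121 = 124)
(s(409) - 13395)/(238970 - 15500) = (124 - 13395)/(238970 - 15500) = -13271/223470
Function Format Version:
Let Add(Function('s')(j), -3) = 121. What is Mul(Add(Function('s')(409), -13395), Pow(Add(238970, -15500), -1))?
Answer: Rational(-13271, 223470) ≈ -0.059386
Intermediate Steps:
Function('s')(j) = 124 (Function('s')(j) = Add(3, 121) = 124)
Mul(Add(Function('s')(409), -13395), Pow(Add(238970, -15500), -1)) = Mul(Add(124, -13395), Pow(Add(238970, -15500), -1)) = Mul(-13271, Pow(223470, -1)) = Mul(-13271, Rational(1, 223470)) = Rational(-13271, 223470)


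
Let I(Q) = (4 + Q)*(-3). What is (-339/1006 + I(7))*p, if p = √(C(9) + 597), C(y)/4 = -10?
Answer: -33537*√557/1006 ≈ -786.78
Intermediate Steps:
C(y) = -40 (C(y) = 4*(-10) = -40)
I(Q) = -12 - 3*Q
p = √557 (p = √(-40 + 597) = √557 ≈ 23.601)
(-339/1006 + I(7))*p = (-339/1006 + (-12 - 3*7))*√557 = (-339*1/1006 + (-12 - 21))*√557 = (-339/1006 - 33)*√557 = -33537*√557/1006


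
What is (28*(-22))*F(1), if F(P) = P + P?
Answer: -1232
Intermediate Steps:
F(P) = 2*P
(28*(-22))*F(1) = (28*(-22))*(2*1) = -616*2 = -1232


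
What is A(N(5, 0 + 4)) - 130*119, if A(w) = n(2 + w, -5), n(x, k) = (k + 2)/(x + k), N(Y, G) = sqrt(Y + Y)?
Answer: -15479 - 3*sqrt(10) ≈ -15488.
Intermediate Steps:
N(Y, G) = sqrt(2)*sqrt(Y) (N(Y, G) = sqrt(2*Y) = sqrt(2)*sqrt(Y))
n(x, k) = (2 + k)/(k + x)
A(w) = -3/(-3 + w) (A(w) = (2 - 5)/(-5 + (2 + w)) = -3/(-3 + w))
A(N(5, 0 + 4)) - 130*119 = -3/(-3 + sqrt(2)*sqrt(5)) - 130*119 = -3/(-3 + sqrt(10)) - 15470 = -15470 - 3/(-3 + sqrt(10))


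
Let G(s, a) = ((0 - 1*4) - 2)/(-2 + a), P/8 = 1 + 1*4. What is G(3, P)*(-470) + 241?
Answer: 5989/19 ≈ 315.21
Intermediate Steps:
P = 40 (P = 8*(1 + 1*4) = 8*(1 + 4) = 8*5 = 40)
G(s, a) = -6/(-2 + a) (G(s, a) = ((0 - 4) - 2)/(-2 + a) = (-4 - 2)/(-2 + a) = -6/(-2 + a))
G(3, P)*(-470) + 241 = -6/(-2 + 40)*(-470) + 241 = -6/38*(-470) + 241 = -6*1/38*(-470) + 241 = -3/19*(-470) + 241 = 1410/19 + 241 = 5989/19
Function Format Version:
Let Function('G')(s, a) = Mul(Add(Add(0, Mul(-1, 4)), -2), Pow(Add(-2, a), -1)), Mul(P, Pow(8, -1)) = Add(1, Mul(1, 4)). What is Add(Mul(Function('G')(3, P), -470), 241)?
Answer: Rational(5989, 19) ≈ 315.21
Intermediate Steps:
P = 40 (P = Mul(8, Add(1, Mul(1, 4))) = Mul(8, Add(1, 4)) = Mul(8, 5) = 40)
Function('G')(s, a) = Mul(-6, Pow(Add(-2, a), -1)) (Function('G')(s, a) = Mul(Add(Add(0, -4), -2), Pow(Add(-2, a), -1)) = Mul(Add(-4, -2), Pow(Add(-2, a), -1)) = Mul(-6, Pow(Add(-2, a), -1)))
Add(Mul(Function('G')(3, P), -470), 241) = Add(Mul(Mul(-6, Pow(Add(-2, 40), -1)), -470), 241) = Add(Mul(Mul(-6, Pow(38, -1)), -470), 241) = Add(Mul(Mul(-6, Rational(1, 38)), -470), 241) = Add(Mul(Rational(-3, 19), -470), 241) = Add(Rational(1410, 19), 241) = Rational(5989, 19)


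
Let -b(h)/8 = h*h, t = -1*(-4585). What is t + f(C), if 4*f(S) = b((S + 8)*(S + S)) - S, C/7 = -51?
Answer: -496749282071/4 ≈ -1.2419e+11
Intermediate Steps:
C = -357 (C = 7*(-51) = -357)
t = 4585
b(h) = -8*h² (b(h) = -8*h*h = -8*h²)
f(S) = -S/4 - 8*S²*(8 + S)² (f(S) = (-8*(S + 8)²*(S + S)² - S)/4 = (-8*4*S²*(8 + S)² - S)/4 = (-32*S²*(8 + S)² - S)/4 = (-S - 32*S²*(8 + S)²)/4 = -S/4 - 8*S²*(8 + S)²)
t + f(C) = 4585 + (¼)*(-357)*(-1 - 32*(-357)*(8 - 357)²) = 4585 + (¼)*(-357)*(-1 - 32*(-357)*(-349)²) = 4585 + (¼)*(-357)*(-1 - 32*(-357)*121801) = 4585 + (¼)*(-357)*(-1 + 1391454624) = 4585 + (¼)*(-357)*1391454623 = 4585 - 496749300411/4 = -496749282071/4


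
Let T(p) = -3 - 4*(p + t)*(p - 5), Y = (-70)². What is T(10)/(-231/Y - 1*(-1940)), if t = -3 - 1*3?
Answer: -58100/1357967 ≈ -0.042785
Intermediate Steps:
t = -6 (t = -3 - 3 = -6)
Y = 4900
T(p) = -3 - 4*(-6 + p)*(-5 + p) (T(p) = -3 - 4*(p - 6)*(p - 5) = -3 - 4*(-6 + p)*(-5 + p))
T(10)/(-231/Y - 1*(-1940)) = (-123 - 4*10² + 44*10)/(-231/4900 - 1*(-1940)) = (-123 - 4*100 + 440)/(-231*1/4900 + 1940) = (-123 - 400 + 440)/(-33/700 + 1940) = -83/1357967/700 = -83*700/1357967 = -58100/1357967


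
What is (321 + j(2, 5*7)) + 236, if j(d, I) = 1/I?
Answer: 19496/35 ≈ 557.03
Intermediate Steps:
(321 + j(2, 5*7)) + 236 = (321 + 1/(5*7)) + 236 = (321 + 1/35) + 236 = 11236/35 + 236 = 19496/35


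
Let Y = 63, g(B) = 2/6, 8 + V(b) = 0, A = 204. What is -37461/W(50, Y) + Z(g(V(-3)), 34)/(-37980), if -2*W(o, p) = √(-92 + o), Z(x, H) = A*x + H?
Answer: -17/6330 - 12487*I*√42/7 ≈ -0.0026856 - 11561.0*I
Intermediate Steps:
V(b) = -8 (V(b) = -8 + 0 = -8)
g(B) = ⅓ (g(B) = 2*(⅙) = ⅓)
Z(x, H) = H + 204*x (Z(x, H) = 204*x + H = H + 204*x)
W(o, p) = -√(-92 + o)/2
-37461/W(50, Y) + Z(g(V(-3)), 34)/(-37980) = -37461*(-2/√(-92 + 50)) + (34 + 204*(⅓))/(-37980) = -37461*I*√42/21 + (34 + 68)*(-1/37980) = -37461*I*√42/21 + 102*(-1/37980) = -37461*I*√42/21 - 17/6330 = -12487*I*√42/7 - 17/6330 = -17/6330 - 12487*I*√42/7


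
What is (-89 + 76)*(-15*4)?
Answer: 780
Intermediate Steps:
(-89 + 76)*(-15*4) = -13*(-60) = 780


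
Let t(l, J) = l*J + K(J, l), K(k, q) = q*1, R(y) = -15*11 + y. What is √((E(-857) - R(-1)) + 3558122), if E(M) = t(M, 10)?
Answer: √3548861 ≈ 1883.8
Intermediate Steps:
R(y) = -165 + y
K(k, q) = q
t(l, J) = l + J*l (t(l, J) = l*J + l = J*l + l = l + J*l)
E(M) = 11*M (E(M) = M*(1 + 10) = M*11 = 11*M)
√((E(-857) - R(-1)) + 3558122) = √((11*(-857) - (-165 - 1)) + 3558122) = √((-9427 - 1*(-166)) + 3558122) = √((-9427 + 166) + 3558122) = √(-9261 + 3558122) = √3548861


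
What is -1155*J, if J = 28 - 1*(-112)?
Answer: -161700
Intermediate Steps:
J = 140 (J = 28 + 112 = 140)
-1155*J = -1155*140 = -161700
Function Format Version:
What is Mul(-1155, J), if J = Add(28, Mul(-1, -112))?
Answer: -161700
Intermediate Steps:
J = 140 (J = Add(28, 112) = 140)
Mul(-1155, J) = Mul(-1155, 140) = -161700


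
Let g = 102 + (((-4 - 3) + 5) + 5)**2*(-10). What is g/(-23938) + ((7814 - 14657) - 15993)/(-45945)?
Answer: 91016138/183305235 ≈ 0.49653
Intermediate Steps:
g = 12 (g = 102 + ((-7 + 5) + 5)**2*(-10) = 102 + (-2 + 5)**2*(-10) = 102 + 3**2*(-10) = 102 + 9*(-10) = 102 - 90 = 12)
g/(-23938) + ((7814 - 14657) - 15993)/(-45945) = 12/(-23938) + ((7814 - 14657) - 15993)/(-45945) = 12*(-1/23938) + (-6843 - 15993)*(-1/45945) = -6/11969 - 22836*(-1/45945) = -6/11969 + 7612/15315 = 91016138/183305235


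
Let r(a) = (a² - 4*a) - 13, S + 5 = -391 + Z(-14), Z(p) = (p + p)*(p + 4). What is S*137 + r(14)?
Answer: -15765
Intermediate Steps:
Z(p) = 2*p*(4 + p) (Z(p) = (2*p)*(4 + p) = 2*p*(4 + p))
S = -116 (S = -5 + (-391 + 2*(-14)*(4 - 14)) = -5 + (-391 + 2*(-14)*(-10)) = -5 + (-391 + 280) = -5 - 111 = -116)
r(a) = -13 + a² - 4*a
S*137 + r(14) = -116*137 + (-13 + 14² - 4*14) = -15892 + (-13 + 196 - 56) = -15892 + 127 = -15765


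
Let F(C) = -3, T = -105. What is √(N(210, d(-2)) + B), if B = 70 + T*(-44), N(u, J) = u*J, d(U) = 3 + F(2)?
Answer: √4690 ≈ 68.484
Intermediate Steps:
d(U) = 0 (d(U) = 3 - 3 = 0)
N(u, J) = J*u
B = 4690 (B = 70 - 105*(-44) = 70 + 4620 = 4690)
√(N(210, d(-2)) + B) = √(0*210 + 4690) = √(0 + 4690) = √4690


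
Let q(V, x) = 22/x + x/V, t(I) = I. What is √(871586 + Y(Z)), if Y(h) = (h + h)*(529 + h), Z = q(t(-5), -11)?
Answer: √21794942/5 ≈ 933.70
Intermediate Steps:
Z = ⅕ (Z = 22/(-11) - 11/(-5) = 22*(-1/11) - 11*(-⅕) = -2 + 11/5 = ⅕ ≈ 0.20000)
Y(h) = 2*h*(529 + h) (Y(h) = (2*h)*(529 + h) = 2*h*(529 + h))
√(871586 + Y(Z)) = √(871586 + 2*(⅕)*(529 + ⅕)) = √(871586 + 2*(⅕)*(2646/5)) = √(871586 + 5292/25) = √(21794942/25) = √21794942/5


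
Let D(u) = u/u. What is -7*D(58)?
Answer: -7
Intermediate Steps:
D(u) = 1
-7*D(58) = -7*1 = -7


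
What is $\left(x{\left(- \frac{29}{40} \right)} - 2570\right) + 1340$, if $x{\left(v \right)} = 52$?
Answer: $-1178$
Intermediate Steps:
$\left(x{\left(- \frac{29}{40} \right)} - 2570\right) + 1340 = \left(52 - 2570\right) + 1340 = -2518 + 1340 = -1178$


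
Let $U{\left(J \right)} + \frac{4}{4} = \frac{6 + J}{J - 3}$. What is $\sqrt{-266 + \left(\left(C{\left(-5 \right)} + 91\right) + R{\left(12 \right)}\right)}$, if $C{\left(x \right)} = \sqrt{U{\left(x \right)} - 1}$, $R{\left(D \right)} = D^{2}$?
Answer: $\frac{\sqrt{-124 + i \sqrt{34}}}{2} \approx 0.13087 + 5.5693 i$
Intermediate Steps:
$U{\left(J \right)} = -1 + \frac{6 + J}{-3 + J}$ ($U{\left(J \right)} = -1 + \frac{6 + J}{J - 3} = -1 + \frac{6 + J}{-3 + J}$)
$C{\left(x \right)} = \sqrt{-1 + \frac{9}{-3 + x}}$ ($C{\left(x \right)} = \sqrt{\frac{9}{-3 + x} - 1} = \sqrt{-1 + \frac{9}{-3 + x}}$)
$\sqrt{-266 + \left(\left(C{\left(-5 \right)} + 91\right) + R{\left(12 \right)}\right)} = \sqrt{-266 + \left(\left(\sqrt{\frac{12 - -5}{-3 - 5}} + 91\right) + 12^{2}\right)} = \sqrt{-266 + \left(\left(\sqrt{\frac{12 + 5}{-8}} + 91\right) + 144\right)} = \sqrt{-266 + \left(\left(\sqrt{\left(- \frac{1}{8}\right) 17} + 91\right) + 144\right)} = \sqrt{-266 + \left(\left(\sqrt{- \frac{17}{8}} + 91\right) + 144\right)} = \sqrt{-266 + \left(\left(\frac{i \sqrt{34}}{4} + 91\right) + 144\right)} = \sqrt{-266 + \left(\left(91 + \frac{i \sqrt{34}}{4}\right) + 144\right)} = \sqrt{-266 + \left(235 + \frac{i \sqrt{34}}{4}\right)} = \sqrt{-31 + \frac{i \sqrt{34}}{4}}$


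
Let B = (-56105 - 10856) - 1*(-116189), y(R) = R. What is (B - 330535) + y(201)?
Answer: -281106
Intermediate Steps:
B = 49228 (B = -66961 + 116189 = 49228)
(B - 330535) + y(201) = (49228 - 330535) + 201 = -281307 + 201 = -281106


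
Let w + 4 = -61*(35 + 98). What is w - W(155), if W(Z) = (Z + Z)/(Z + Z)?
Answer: -8118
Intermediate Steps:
w = -8117 (w = -4 - 61*(35 + 98) = -4 - 61*133 = -4 - 8113 = -8117)
W(Z) = 1 (W(Z) = (2*Z)/((2*Z)) = (2*Z)*(1/(2*Z)) = 1)
w - W(155) = -8117 - 1*1 = -8117 - 1 = -8118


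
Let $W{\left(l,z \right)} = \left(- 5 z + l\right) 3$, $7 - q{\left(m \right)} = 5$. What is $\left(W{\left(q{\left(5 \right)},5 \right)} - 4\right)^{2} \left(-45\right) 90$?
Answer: $-21582450$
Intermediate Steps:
$q{\left(m \right)} = 2$ ($q{\left(m \right)} = 7 - 5 = 2$)
$W{\left(l,z \right)} = - 15 z + 3 l$ ($W{\left(l,z \right)} = \left(l - 5 z\right) 3 = - 15 z + 3 l$)
$\left(W{\left(q{\left(5 \right)},5 \right)} - 4\right)^{2} \left(-45\right) 90 = \left(\left(\left(-15\right) 5 + 3 \cdot 2\right) - 4\right)^{2} \left(-45\right) 90 = \left(\left(-75 + 6\right) - 4\right)^{2} \left(-45\right) 90 = \left(-69 - 4\right)^{2} \left(-45\right) 90 = \left(-73\right)^{2} \left(-45\right) 90 = 5329 \left(-45\right) 90 = \left(-239805\right) 90 = -21582450$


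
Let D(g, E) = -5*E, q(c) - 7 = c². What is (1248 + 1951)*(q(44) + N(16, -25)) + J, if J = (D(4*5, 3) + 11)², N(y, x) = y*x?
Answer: 4936073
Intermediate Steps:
N(y, x) = x*y
q(c) = 7 + c²
J = 16 (J = (-5*3 + 11)² = (-15 + 11)² = (-4)² = 16)
(1248 + 1951)*(q(44) + N(16, -25)) + J = (1248 + 1951)*((7 + 44²) - 25*16) + 16 = 3199*((7 + 1936) - 400) + 16 = 3199*(1943 - 400) + 16 = 3199*1543 + 16 = 4936057 + 16 = 4936073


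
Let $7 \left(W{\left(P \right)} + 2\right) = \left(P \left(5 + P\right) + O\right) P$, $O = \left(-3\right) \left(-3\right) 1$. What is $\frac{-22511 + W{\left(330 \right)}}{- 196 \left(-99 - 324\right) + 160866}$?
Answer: $\frac{1252651}{58842} \approx 21.288$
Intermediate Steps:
$O = 9$ ($O = 9 \cdot 1 = 9$)
$W{\left(P \right)} = -2 + \frac{P \left(9 + P \left(5 + P\right)\right)}{7}$ ($W{\left(P \right)} = -2 + \frac{\left(P \left(5 + P\right) + 9\right) P}{7} = -2 + \frac{\left(9 + P \left(5 + P\right)\right) P}{7} = -2 + \frac{P \left(9 + P \left(5 + P\right)\right)}{7}$)
$\frac{-22511 + W{\left(330 \right)}}{- 196 \left(-99 - 324\right) + 160866} = \frac{-22511 + \left(-2 + \frac{330^{3}}{7} + \frac{5 \cdot 330^{2}}{7} + \frac{9}{7} \cdot 330\right)}{- 196 \left(-99 - 324\right) + 160866} = \frac{-22511 + \left(-2 + \frac{1}{7} \cdot 35937000 + \frac{5}{7} \cdot 108900 + \frac{2970}{7}\right)}{\left(-196\right) \left(-423\right) + 160866} = \frac{-22511 + \left(-2 + \frac{35937000}{7} + \frac{544500}{7} + \frac{2970}{7}\right)}{82908 + 160866} = \frac{-22511 + \frac{36484456}{7}}{243774} = \frac{36326879}{7} \cdot \frac{1}{243774} = \frac{1252651}{58842}$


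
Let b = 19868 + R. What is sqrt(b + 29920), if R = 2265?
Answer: sqrt(52053) ≈ 228.15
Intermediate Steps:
b = 22133 (b = 19868 + 2265 = 22133)
sqrt(b + 29920) = sqrt(22133 + 29920) = sqrt(52053)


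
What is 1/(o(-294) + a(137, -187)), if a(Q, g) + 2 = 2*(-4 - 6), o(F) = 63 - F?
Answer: 1/335 ≈ 0.0029851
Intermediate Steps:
a(Q, g) = -22 (a(Q, g) = -2 + 2*(-4 - 6) = -2 + 2*(-10) = -2 - 20 = -22)
1/(o(-294) + a(137, -187)) = 1/((63 - 1*(-294)) - 22) = 1/((63 + 294) - 22) = 1/(357 - 22) = 1/335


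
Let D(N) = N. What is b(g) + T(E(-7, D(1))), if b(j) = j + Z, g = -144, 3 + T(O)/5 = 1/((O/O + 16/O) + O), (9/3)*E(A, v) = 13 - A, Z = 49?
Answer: -16535/151 ≈ -109.50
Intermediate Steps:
E(A, v) = 13/3 - A/3 (E(A, v) = (13 - A)/3 = 13/3 - A/3)
T(O) = -15 + 5/(1 + O + 16/O) (T(O) = -15 + 5/((O/O + 16/O) + O) = -15 + 5/((1 + 16/O) + O) = -15 + 5/(1 + O + 16/O))
b(j) = 49 + j (b(j) = j + 49 = 49 + j)
b(g) + T(E(-7, D(1))) = (49 - 144) + 5*(-48 - 3*(13/3 - ⅓*(-7))² - 2*(13/3 - ⅓*(-7)))/(16 + (13/3 - ⅓*(-7)) + (13/3 - ⅓*(-7))²) = -95 + 5*(-48 - 3*(13/3 + 7/3)² - 2*(13/3 + 7/3))/(16 + (13/3 + 7/3) + (13/3 + 7/3)²) = -95 + 5*(-48 - 3*(20/3)² - 2*20/3)/(16 + 20/3 + (20/3)²) = -95 + 5*(-48 - 3*400/9 - 40/3)/(16 + 20/3 + 400/9) = -95 + 5*(-48 - 400/3 - 40/3)/(604/9) = -95 + 5*(9/604)*(-584/3) = -95 - 2190/151 = -16535/151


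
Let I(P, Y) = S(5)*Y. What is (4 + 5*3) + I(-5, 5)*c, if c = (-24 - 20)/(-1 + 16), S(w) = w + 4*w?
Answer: -1043/3 ≈ -347.67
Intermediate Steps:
S(w) = 5*w
I(P, Y) = 25*Y (I(P, Y) = (5*5)*Y = 25*Y)
c = -44/15 ≈ -2.9333
(4 + 5*3) + I(-5, 5)*c = (4 + 5*3) + (25*5)*(-44/15) = (4 + 15) + 125*(-44/15) = 19 - 1100/3 = -1043/3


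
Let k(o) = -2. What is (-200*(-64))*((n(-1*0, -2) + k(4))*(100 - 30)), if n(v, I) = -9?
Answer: -9856000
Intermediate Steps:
(-200*(-64))*((n(-1*0, -2) + k(4))*(100 - 30)) = (-200*(-64))*((-9 - 2)*(100 - 30)) = 12800*(-11*70) = 12800*(-770) = -9856000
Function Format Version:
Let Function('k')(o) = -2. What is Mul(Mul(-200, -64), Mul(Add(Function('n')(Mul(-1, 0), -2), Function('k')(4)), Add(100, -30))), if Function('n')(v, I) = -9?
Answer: -9856000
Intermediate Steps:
Mul(Mul(-200, -64), Mul(Add(Function('n')(Mul(-1, 0), -2), Function('k')(4)), Add(100, -30))) = Mul(Mul(-200, -64), Mul(Add(-9, -2), Add(100, -30))) = Mul(12800, Mul(-11, 70)) = Mul(12800, -770) = -9856000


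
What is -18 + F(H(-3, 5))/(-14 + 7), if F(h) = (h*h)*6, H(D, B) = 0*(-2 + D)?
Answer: -18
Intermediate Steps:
H(D, B) = 0
F(h) = 6*h² (F(h) = h²*6 = 6*h²)
-18 + F(H(-3, 5))/(-14 + 7) = -18 + (6*0²)/(-14 + 7) = -18 + (6*0)/(-7) = -18 + 0*(-⅐) = -18 + 0 = -18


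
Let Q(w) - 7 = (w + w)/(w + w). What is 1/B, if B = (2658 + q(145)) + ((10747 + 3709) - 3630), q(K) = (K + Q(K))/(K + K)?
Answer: 290/3910513 ≈ 7.4159e-5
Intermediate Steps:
Q(w) = 8 (Q(w) = 7 + (w + w)/(w + w) = 7 + (2*w)/((2*w)) = 7 + (2*w)*(1/(2*w)) = 7 + 1 = 8)
q(K) = (8 + K)/(2*K) (q(K) = (K + 8)/(K + K) = (8 + K)/((2*K)) = (8 + K)*(1/(2*K)) = (8 + K)/(2*K))
B = 3910513/290 (B = (2658 + (½)*(8 + 145)/145) + ((10747 + 3709) - 3630) = (2658 + (½)*(1/145)*153) + (14456 - 3630) = (2658 + 153/290) + 10826 = 770973/290 + 10826 = 3910513/290 ≈ 13485.)
1/B = 1/(3910513/290) = 290/3910513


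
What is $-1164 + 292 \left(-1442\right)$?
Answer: $-422228$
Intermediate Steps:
$-1164 + 292 \left(-1442\right) = -1164 - 421064 = -422228$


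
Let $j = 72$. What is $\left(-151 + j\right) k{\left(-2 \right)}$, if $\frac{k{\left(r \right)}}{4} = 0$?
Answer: $0$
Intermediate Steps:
$k{\left(r \right)} = 0$ ($k{\left(r \right)} = 4 \cdot 0 = 0$)
$\left(-151 + j\right) k{\left(-2 \right)} = \left(-151 + 72\right) 0 = \left(-79\right) 0 = 0$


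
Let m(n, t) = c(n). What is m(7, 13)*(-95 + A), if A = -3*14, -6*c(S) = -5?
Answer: -685/6 ≈ -114.17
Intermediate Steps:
c(S) = 5/6 (c(S) = -1/6*(-5) = 5/6)
m(n, t) = 5/6
A = -42
m(7, 13)*(-95 + A) = 5*(-95 - 42)/6 = (5/6)*(-137) = -685/6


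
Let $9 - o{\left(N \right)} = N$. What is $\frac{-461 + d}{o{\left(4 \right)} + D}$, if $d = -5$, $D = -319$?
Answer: $\frac{233}{157} \approx 1.4841$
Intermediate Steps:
$o{\left(N \right)} = 9 - N$
$\frac{-461 + d}{o{\left(4 \right)} + D} = \frac{-461 - 5}{\left(9 - 4\right) - 319} = - \frac{466}{\left(9 - 4\right) - 319} = - \frac{466}{5 - 319} = - \frac{466}{-314} = \left(-466\right) \left(- \frac{1}{314}\right) = \frac{233}{157}$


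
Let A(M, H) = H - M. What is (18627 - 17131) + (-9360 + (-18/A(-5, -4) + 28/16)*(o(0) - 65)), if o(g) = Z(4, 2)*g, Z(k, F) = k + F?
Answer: -27231/4 ≈ -6807.8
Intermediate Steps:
Z(k, F) = F + k
o(g) = 6*g (o(g) = (2 + 4)*g = 6*g)
(18627 - 17131) + (-9360 + (-18/A(-5, -4) + 28/16)*(o(0) - 65)) = (18627 - 17131) + (-9360 + (-18/(-4 - 1*(-5)) + 28/16)*(6*0 - 65)) = 1496 + (-9360 + (-18/(-4 + 5) + 28*(1/16))*(0 - 65)) = 1496 + (-9360 + (-18/1 + 7/4)*(-65)) = 1496 + (-9360 + (-18*1 + 7/4)*(-65)) = 1496 + (-9360 + (-18 + 7/4)*(-65)) = 1496 + (-9360 - 65/4*(-65)) = 1496 + (-9360 + 4225/4) = 1496 - 33215/4 = -27231/4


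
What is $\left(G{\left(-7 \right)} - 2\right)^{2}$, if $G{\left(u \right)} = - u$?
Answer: $25$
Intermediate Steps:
$\left(G{\left(-7 \right)} - 2\right)^{2} = \left(\left(-1\right) \left(-7\right) - 2\right)^{2} = \left(7 - 2\right)^{2} = 5^{2} = 25$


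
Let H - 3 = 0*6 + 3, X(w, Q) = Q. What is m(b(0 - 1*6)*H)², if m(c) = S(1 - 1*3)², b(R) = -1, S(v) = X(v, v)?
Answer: 16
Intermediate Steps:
S(v) = v
H = 6 (H = 3 + (0*6 + 3) = 3 + (0 + 3) = 3 + 3 = 6)
m(c) = 4 (m(c) = (1 - 1*3)² = (1 - 3)² = (-2)² = 4)
m(b(0 - 1*6)*H)² = 4² = 16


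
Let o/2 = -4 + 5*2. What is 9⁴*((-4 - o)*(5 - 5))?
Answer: 0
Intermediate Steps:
o = 12 (o = 2*(-4 + 5*2) = 2*(-4 + 10) = 2*6 = 12)
9⁴*((-4 - o)*(5 - 5)) = 9⁴*((-4 - 1*12)*(5 - 5)) = 6561*((-4 - 12)*0) = 6561*(-16*0) = 6561*0 = 0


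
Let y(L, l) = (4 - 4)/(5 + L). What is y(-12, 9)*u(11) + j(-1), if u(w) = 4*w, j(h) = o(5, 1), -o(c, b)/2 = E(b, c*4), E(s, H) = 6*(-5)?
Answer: 60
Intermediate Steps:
E(s, H) = -30
o(c, b) = 60 (o(c, b) = -2*(-30) = 60)
j(h) = 60
y(L, l) = 0 (y(L, l) = 0/(5 + L) = 0)
y(-12, 9)*u(11) + j(-1) = 0*(4*11) + 60 = 0*44 + 60 = 0 + 60 = 60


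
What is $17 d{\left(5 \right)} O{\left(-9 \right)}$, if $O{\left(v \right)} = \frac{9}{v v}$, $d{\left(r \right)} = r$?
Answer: $\frac{85}{9} \approx 9.4444$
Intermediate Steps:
$O{\left(v \right)} = \frac{9}{v^{2}}$
$17 d{\left(5 \right)} O{\left(-9 \right)} = 17 \cdot 5 \cdot \frac{9}{81} = 85 \cdot 9 \cdot \frac{1}{81} = 85 \cdot \frac{1}{9} = \frac{85}{9}$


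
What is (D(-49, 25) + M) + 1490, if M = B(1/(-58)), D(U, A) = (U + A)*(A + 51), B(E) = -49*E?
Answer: -19323/58 ≈ -333.16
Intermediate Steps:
D(U, A) = (51 + A)*(A + U) (D(U, A) = (A + U)*(51 + A) = (51 + A)*(A + U))
M = 49/58 (M = -49/(-58) = -49*(-1/58) = 49/58 ≈ 0.84483)
(D(-49, 25) + M) + 1490 = ((25² + 51*25 + 51*(-49) + 25*(-49)) + 49/58) + 1490 = ((625 + 1275 - 2499 - 1225) + 49/58) + 1490 = (-1824 + 49/58) + 1490 = -105743/58 + 1490 = -19323/58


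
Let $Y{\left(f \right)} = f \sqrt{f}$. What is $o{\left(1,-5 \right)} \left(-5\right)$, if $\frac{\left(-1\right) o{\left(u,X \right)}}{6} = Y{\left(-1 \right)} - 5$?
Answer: $-150 - 30 i \approx -150.0 - 30.0 i$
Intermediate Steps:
$Y{\left(f \right)} = f^{\frac{3}{2}}$
$o{\left(u,X \right)} = 30 + 6 i$ ($o{\left(u,X \right)} = - 6 \left(\left(-1\right)^{\frac{3}{2}} - 5\right) = - 6 \left(- i - 5\right) = - 6 \left(-5 - i\right) = 30 + 6 i$)
$o{\left(1,-5 \right)} \left(-5\right) = \left(30 + 6 i\right) \left(-5\right) = -150 - 30 i$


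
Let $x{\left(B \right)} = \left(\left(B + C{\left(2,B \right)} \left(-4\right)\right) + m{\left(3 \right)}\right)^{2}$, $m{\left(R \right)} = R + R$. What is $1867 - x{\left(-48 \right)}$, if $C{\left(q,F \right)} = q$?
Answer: $-633$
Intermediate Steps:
$m{\left(R \right)} = 2 R$
$x{\left(B \right)} = \left(-2 + B\right)^{2}$ ($x{\left(B \right)} = \left(\left(B + 2 \left(-4\right)\right) + 2 \cdot 3\right)^{2} = \left(\left(B - 8\right) + 6\right)^{2} = \left(\left(-8 + B\right) + 6\right)^{2} = \left(-2 + B\right)^{2}$)
$1867 - x{\left(-48 \right)} = 1867 - \left(-2 - 48\right)^{2} = 1867 - \left(-50\right)^{2} = 1867 - 2500 = -633$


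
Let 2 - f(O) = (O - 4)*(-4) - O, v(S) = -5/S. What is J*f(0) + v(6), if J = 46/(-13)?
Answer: 3799/78 ≈ 48.705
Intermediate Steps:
J = -46/13 (J = 46*(-1/13) = -46/13 ≈ -3.5385)
f(O) = -14 + 5*O (f(O) = 2 - ((O - 4)*(-4) - O) = 2 - ((-4 + O)*(-4) - O) = 2 - ((16 - 4*O) - O) = 2 - (16 - 5*O) = 2 + (-16 + 5*O) = -14 + 5*O)
J*f(0) + v(6) = -46*(-14 + 5*0)/13 - 5/6 = -46*(-14 + 0)/13 - 5*⅙ = -46/13*(-14) - ⅚ = 644/13 - ⅚ = 3799/78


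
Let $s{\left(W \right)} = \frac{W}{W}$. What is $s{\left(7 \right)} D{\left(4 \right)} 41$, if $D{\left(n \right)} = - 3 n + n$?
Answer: $-328$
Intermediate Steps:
$s{\left(W \right)} = 1$
$D{\left(n \right)} = - 2 n$
$s{\left(7 \right)} D{\left(4 \right)} 41 = 1 \left(\left(-2\right) 4\right) 41 = 1 \left(-8\right) 41 = \left(-8\right) 41 = -328$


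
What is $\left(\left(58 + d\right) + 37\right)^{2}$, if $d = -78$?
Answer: $289$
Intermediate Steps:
$\left(\left(58 + d\right) + 37\right)^{2} = \left(\left(58 - 78\right) + 37\right)^{2} = \left(-20 + 37\right)^{2} = 17^{2} = 289$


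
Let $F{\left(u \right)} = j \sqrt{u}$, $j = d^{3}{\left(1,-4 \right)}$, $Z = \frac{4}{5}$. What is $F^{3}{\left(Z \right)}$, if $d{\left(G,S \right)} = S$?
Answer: $- \frac{2097152 \sqrt{5}}{25} \approx -1.8758 \cdot 10^{5}$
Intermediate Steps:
$Z = \frac{4}{5}$ ($Z = 4 \cdot \frac{1}{5} = \frac{4}{5} \approx 0.8$)
$j = -64$ ($j = \left(-4\right)^{3} = -64$)
$F{\left(u \right)} = - 64 \sqrt{u}$
$F^{3}{\left(Z \right)} = \left(- 64 \sqrt{\frac{4}{5}}\right)^{3} = \left(- 64 \frac{2 \sqrt{5}}{5}\right)^{3} = \left(- \frac{128 \sqrt{5}}{5}\right)^{3} = - \frac{2097152 \sqrt{5}}{25}$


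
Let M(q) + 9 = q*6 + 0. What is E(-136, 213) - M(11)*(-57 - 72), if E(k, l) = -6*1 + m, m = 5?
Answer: 7352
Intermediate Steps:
M(q) = -9 + 6*q (M(q) = -9 + (q*6 + 0) = -9 + (6*q + 0) = -9 + 6*q)
E(k, l) = -1 (E(k, l) = -6*1 + 5 = -6 + 5 = -1)
E(-136, 213) - M(11)*(-57 - 72) = -1 - (-9 + 6*11)*(-57 - 72) = -1 - (-9 + 66)*(-129) = -1 - 57*(-129) = -1 - 1*(-7353) = -1 + 7353 = 7352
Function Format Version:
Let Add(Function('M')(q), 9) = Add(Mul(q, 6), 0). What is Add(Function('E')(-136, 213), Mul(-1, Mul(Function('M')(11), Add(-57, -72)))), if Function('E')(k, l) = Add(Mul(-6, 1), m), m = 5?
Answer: 7352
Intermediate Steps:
Function('M')(q) = Add(-9, Mul(6, q)) (Function('M')(q) = Add(-9, Add(Mul(q, 6), 0)) = Add(-9, Add(Mul(6, q), 0)) = Add(-9, Mul(6, q)))
Function('E')(k, l) = -1 (Function('E')(k, l) = Add(Mul(-6, 1), 5) = Add(-6, 5) = -1)
Add(Function('E')(-136, 213), Mul(-1, Mul(Function('M')(11), Add(-57, -72)))) = Add(-1, Mul(-1, Mul(Add(-9, Mul(6, 11)), Add(-57, -72)))) = Add(-1, Mul(-1, Mul(Add(-9, 66), -129))) = Add(-1, Mul(-1, Mul(57, -129))) = Add(-1, Mul(-1, -7353)) = Add(-1, 7353) = 7352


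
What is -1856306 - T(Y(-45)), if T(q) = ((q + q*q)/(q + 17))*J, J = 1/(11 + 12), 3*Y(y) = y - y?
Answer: -1856306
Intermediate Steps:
Y(y) = 0 (Y(y) = (y - y)/3 = (⅓)*0 = 0)
J = 1/23 ≈ 0.043478
T(q) = (q + q²)/(23*(17 + q)) (T(q) = ((q + q*q)/(q + 17))*(1/23) = ((q + q²)/(17 + q))*(1/23) = (q + q²)/(23*(17 + q)))
-1856306 - T(Y(-45)) = -1856306 - 0*(1 + 0)/(23*(17 + 0)) = -1856306 - 0/(23*17) = -1856306 - 1*0 = -1856306 + 0 = -1856306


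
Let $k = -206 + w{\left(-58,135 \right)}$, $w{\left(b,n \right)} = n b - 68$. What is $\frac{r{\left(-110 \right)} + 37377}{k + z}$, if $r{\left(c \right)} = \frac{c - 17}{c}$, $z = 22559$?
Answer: $\frac{587371}{227150} \approx 2.5858$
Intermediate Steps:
$w{\left(b,n \right)} = -68 + b n$ ($w{\left(b,n \right)} = b n - 68 = -68 + b n$)
$k = -8104$ ($k = -206 - 7898 = -8104$)
$r{\left(c \right)} = \frac{-17 + c}{c}$ ($r{\left(c \right)} = \frac{c - 17}{c} = \frac{-17 + c}{c}$)
$\frac{r{\left(-110 \right)} + 37377}{k + z} = \frac{\frac{-17 - 110}{-110} + 37377}{-8104 + 22559} = \frac{\left(- \frac{1}{110}\right) \left(-127\right) + 37377}{14455} = \left(\frac{127}{110} + 37377\right) \frac{1}{14455} = \frac{4111597}{110} \cdot \frac{1}{14455} = \frac{587371}{227150}$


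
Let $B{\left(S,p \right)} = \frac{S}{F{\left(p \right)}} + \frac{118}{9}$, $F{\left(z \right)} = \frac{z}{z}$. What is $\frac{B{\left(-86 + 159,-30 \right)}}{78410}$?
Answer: $\frac{155}{141138} \approx 0.0010982$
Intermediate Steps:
$F{\left(z \right)} = 1$
$B{\left(S,p \right)} = \frac{118}{9} + S$ ($B{\left(S,p \right)} = \frac{S}{1} + \frac{118}{9} = S 1 + 118 \cdot \frac{1}{9} = S + \frac{118}{9} = \frac{118}{9} + S$)
$\frac{B{\left(-86 + 159,-30 \right)}}{78410} = \frac{\frac{118}{9} + \left(-86 + 159\right)}{78410} = \left(\frac{118}{9} + 73\right) \frac{1}{78410} = \frac{775}{9} \cdot \frac{1}{78410} = \frac{155}{141138}$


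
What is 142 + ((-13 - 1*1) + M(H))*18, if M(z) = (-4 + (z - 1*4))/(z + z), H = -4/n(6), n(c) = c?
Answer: 7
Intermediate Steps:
H = -2/3 (H = -4/6 = -4*1/6 = -2/3 ≈ -0.66667)
M(z) = (-8 + z)/(2*z) (M(z) = (-4 + (z - 4))/((2*z)) = (-4 + (-4 + z))*(1/(2*z)) = (-8 + z)*(1/(2*z)) = (-8 + z)/(2*z))
142 + ((-13 - 1*1) + M(H))*18 = 142 + ((-13 - 1*1) + (-8 - 2/3)/(2*(-2/3)))*18 = 142 + ((-13 - 1) + (1/2)*(-3/2)*(-26/3))*18 = 142 + (-14 + 13/2)*18 = 142 - 15/2*18 = 142 - 135 = 7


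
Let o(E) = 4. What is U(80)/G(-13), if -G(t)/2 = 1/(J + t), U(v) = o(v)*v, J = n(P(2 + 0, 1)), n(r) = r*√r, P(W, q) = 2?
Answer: 2080 - 320*√2 ≈ 1627.5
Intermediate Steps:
n(r) = r^(3/2)
J = 2*√2 (J = 2^(3/2) = 2*√2 ≈ 2.8284)
U(v) = 4*v
G(t) = -2/(t + 2*√2) (G(t) = -2/(2*√2 + t) = -2/(t + 2*√2))
U(80)/G(-13) = (4*80)/((-2/(-13 + 2*√2))) = 320*(13/2 - √2) = 2080 - 320*√2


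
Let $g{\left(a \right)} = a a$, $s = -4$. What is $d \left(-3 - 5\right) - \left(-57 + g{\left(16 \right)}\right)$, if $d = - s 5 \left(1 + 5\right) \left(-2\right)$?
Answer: $1721$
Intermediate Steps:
$g{\left(a \right)} = a^{2}$
$d = -240$ ($d = \left(-1\right) \left(-4\right) 5 \left(1 + 5\right) \left(-2\right) = 4 \cdot 5 \cdot 6 \left(-2\right) = 4 \cdot 30 \left(-2\right) = 4 \left(-60\right) = -240$)
$d \left(-3 - 5\right) - \left(-57 + g{\left(16 \right)}\right) = - 240 \left(-3 - 5\right) - \left(-57 + 16^{2}\right) = \left(-240\right) \left(-8\right) - \left(-57 + 256\right) = 1920 - 199 = 1721$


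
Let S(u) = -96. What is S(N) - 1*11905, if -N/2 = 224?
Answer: -12001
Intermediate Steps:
N = -448 (N = -2*224 = -448)
S(N) - 1*11905 = -96 - 1*11905 = -96 - 11905 = -12001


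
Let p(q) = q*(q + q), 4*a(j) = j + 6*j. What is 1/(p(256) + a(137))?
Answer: 4/525247 ≈ 7.6155e-6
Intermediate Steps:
a(j) = 7*j/4 (a(j) = (j + 6*j)/4 = (7*j)/4 = 7*j/4)
p(q) = 2*q² (p(q) = q*(2*q) = 2*q²)
1/(p(256) + a(137)) = 1/(2*256² + (7/4)*137) = 1/(2*65536 + 959/4) = 1/(131072 + 959/4) = 1/(525247/4) = 4/525247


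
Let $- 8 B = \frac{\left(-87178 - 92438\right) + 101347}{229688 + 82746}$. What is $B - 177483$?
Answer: $- \frac{443613710707}{2499472} \approx -1.7748 \cdot 10^{5}$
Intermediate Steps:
$B = \frac{78269}{2499472}$ ($B = - \frac{\left(\left(-87178 - 92438\right) + 101347\right) \frac{1}{229688 + 82746}}{8} = - \frac{\left(\left(-87178 - 92438\right) + 101347\right) \frac{1}{312434}}{8} = - \frac{\left(-179616 + 101347\right) \frac{1}{312434}}{8} = - \frac{\left(-78269\right) \frac{1}{312434}}{8} = \left(- \frac{1}{8}\right) \left(- \frac{78269}{312434}\right) = \frac{78269}{2499472} \approx 0.031314$)
$B - 177483 = \frac{78269}{2499472} - 177483 = - \frac{443613710707}{2499472}$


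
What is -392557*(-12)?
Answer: 4710684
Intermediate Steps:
-392557*(-12) = -1*(-4710684) = 4710684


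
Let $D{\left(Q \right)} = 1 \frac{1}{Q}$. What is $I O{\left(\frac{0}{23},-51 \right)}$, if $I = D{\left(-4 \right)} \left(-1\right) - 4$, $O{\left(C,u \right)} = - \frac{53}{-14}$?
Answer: $- \frac{795}{56} \approx -14.196$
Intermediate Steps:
$D{\left(Q \right)} = \frac{1}{Q}$
$O{\left(C,u \right)} = \frac{53}{14}$ ($O{\left(C,u \right)} = \left(-53\right) \left(- \frac{1}{14}\right) = \frac{53}{14}$)
$I = - \frac{15}{4}$ ($I = \frac{1}{-4} \left(-1\right) - 4 = \left(- \frac{1}{4}\right) \left(-1\right) - 4 = \frac{1}{4} - 4 = - \frac{15}{4} \approx -3.75$)
$I O{\left(\frac{0}{23},-51 \right)} = \left(- \frac{15}{4}\right) \frac{53}{14} = - \frac{795}{56}$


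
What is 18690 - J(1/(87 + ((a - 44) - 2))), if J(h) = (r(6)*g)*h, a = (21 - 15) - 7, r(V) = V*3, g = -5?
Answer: 74769/4 ≈ 18692.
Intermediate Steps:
r(V) = 3*V
a = -1 (a = 6 - 7 = -1)
J(h) = -90*h (J(h) = ((3*6)*(-5))*h = (18*(-5))*h = -90*h)
18690 - J(1/(87 + ((a - 44) - 2))) = 18690 - (-90)/(87 + ((-1 - 44) - 2)) = 18690 - (-90)/(87 + (-45 - 2)) = 18690 - (-90)/(87 - 47) = 18690 - (-90)/40 = 18690 - 1*(-9/4) = 18690 + 9/4 = 74769/4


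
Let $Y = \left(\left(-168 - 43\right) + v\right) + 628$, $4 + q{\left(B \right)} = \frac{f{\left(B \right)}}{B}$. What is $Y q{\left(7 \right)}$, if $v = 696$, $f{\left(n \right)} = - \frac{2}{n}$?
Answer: $- \frac{31482}{7} \approx -4497.4$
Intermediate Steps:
$q{\left(B \right)} = -4 - \frac{2}{B^{2}}$ ($q{\left(B \right)} = -4 + \frac{\left(-2\right) \frac{1}{B}}{B} = -4 - \frac{2}{B^{2}}$)
$Y = 1113$ ($Y = \left(\left(-168 - 43\right) + 696\right) + 628 = \left(-211 + 696\right) + 628 = 485 + 628 = 1113$)
$Y q{\left(7 \right)} = 1113 \left(-4 - \frac{2}{49}\right) = 1113 \left(- \frac{198}{49}\right) = - \frac{31482}{7}$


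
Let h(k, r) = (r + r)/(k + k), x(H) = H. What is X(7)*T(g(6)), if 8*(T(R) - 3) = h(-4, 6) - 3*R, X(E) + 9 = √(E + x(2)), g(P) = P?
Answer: -27/8 ≈ -3.3750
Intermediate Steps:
h(k, r) = r/k (h(k, r) = (2*r)/((2*k)) = (2*r)*(1/(2*k)) = r/k)
X(E) = -9 + √(2 + E) (X(E) = -9 + √(E + 2) = -9 + √(2 + E))
T(R) = 45/16 - 3*R/8 (T(R) = 3 + (6/(-4) - 3*R)/8 = 3 + (6*(-¼) - 3*R)/8 = 3 + (-3/2 - 3*R)/8 = 3 + (-3/16 - 3*R/8) = 45/16 - 3*R/8)
X(7)*T(g(6)) = (-9 + √(2 + 7))*(45/16 - 3/8*6) = (-9 + √9)*(45/16 - 9/4) = (-9 + 3)*(9/16) = -6*9/16 = -27/8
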